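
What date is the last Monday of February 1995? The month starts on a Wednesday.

27 February 1995

February 1995 begins on a Wednesday, so the first Monday is February 6 (5 days later).
February 1995 has 28 days. Adding weeks: 6, 13, 20, 27 — the last one ≤ 28 is the 27th.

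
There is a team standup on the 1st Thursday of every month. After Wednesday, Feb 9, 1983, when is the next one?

Feb 1983 starts on a Tuesday, so its 1st Thursday is Feb 3, 1983 (2 days in).
That is not after Feb 9, 1983, so look at Mar 1983.
Mar 1983 starts on a Tuesday, so its 1st Thursday is Mar 3, 1983 (2 days in).

Mar 3, 1983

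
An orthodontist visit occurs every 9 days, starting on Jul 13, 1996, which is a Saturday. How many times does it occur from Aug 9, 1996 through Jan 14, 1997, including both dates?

18

Occurrences land 9·i days after Jul 13, 1996 for i = 0, 1, 2, …
Aug 9, 1996 is 27 days after the start; 27 ÷ 9 = 3 remainder 0. First occurrence in the window: #4 on Aug 9, 1996 (3×9 = 27 days in).
Jan 14, 1997 is 185 days after the start; 185 ÷ 9 = 20 remainder 5. Last occurrence in the window: #21 on Jan 9, 1997.
Occurrences #4 through #21: 18 in total.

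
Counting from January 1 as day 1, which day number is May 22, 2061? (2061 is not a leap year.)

142

Days in months before May: 31 + 28 + 31 + 30 = 120.
Plus 22 days into May → day 142.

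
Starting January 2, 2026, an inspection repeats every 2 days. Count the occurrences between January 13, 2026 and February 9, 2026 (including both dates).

Occurrences land 2·i days after January 2, 2026 for i = 0, 1, 2, …
January 13, 2026 is 11 days after the start; 11 ÷ 2 = 5 remainder 1; since the remainder is 1, round up to i = 6. First occurrence in the window: #7 on January 14, 2026 (6×2 = 12 days in).
February 9, 2026 is 38 days after the start; 38 ÷ 2 = 19 remainder 0. Last occurrence in the window: #20 on February 9, 2026.
Occurrences #7 through #20: 14 in total.

14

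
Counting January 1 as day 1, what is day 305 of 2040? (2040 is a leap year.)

Jan has 31 days (305 − 31 = 274 remain).
Feb has 29 days (274 − 29 = 245 remain).
Mar has 31 days (245 − 31 = 214 remain).
Apr has 30 days (214 − 30 = 184 remain).
May has 31 days (184 − 31 = 153 remain).
Jun has 30 days (153 − 30 = 123 remain).
Jul has 31 days (123 − 31 = 92 remain).
Aug has 31 days (92 − 31 = 61 remain).
Sep has 30 days (61 − 30 = 31 remain).
31 into Oct → Oct 31.

Oct 31, 2040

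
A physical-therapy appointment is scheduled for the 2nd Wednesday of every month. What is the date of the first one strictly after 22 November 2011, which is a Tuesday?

November 2011 starts on a Tuesday; its first Wednesday is the 2nd, so the 2nd Wednesday is the 9th — 9 November 2011.
That is not after 22 November 2011, so look at December 2011.
December 2011 starts on a Thursday; its first Wednesday is the 7th, so the 2nd Wednesday is the 14th — 14 December 2011.

14 December 2011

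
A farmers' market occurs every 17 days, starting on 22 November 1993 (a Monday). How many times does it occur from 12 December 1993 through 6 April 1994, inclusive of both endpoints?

6

Occurrences land 17·i days after 22 November 1993 for i = 0, 1, 2, …
12 December 1993 is 20 days after the start; 20 ÷ 17 = 1 remainder 3; since the remainder is 3, round up to i = 2. First occurrence in the window: #3 on 26 December 1993 (2×17 = 34 days in).
6 April 1994 is 135 days after the start; 135 ÷ 17 = 7 remainder 16. Last occurrence in the window: #8 on 21 March 1994.
Occurrences #3 through #8: 6 in total.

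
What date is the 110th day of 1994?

20 April 1994

January has 31 days (110 − 31 = 79 remain).
February has 28 days (79 − 28 = 51 remain).
March has 31 days (51 − 31 = 20 remain).
20 into April → April 20.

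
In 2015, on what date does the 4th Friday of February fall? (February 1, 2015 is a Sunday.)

February 2015 begins on a Sunday, so the first Friday is February 6 (5 days later).
The 4th Friday is 3 weeks later: 6 + 21 = 27.

27 February 2015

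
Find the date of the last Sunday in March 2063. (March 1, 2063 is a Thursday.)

March 2063 begins on a Thursday, so the first Sunday is March 4 (3 days later).
March 2063 has 31 days. Adding weeks: 4, 11, 18, 25 — the last one ≤ 31 is the 25th.

2063-03-25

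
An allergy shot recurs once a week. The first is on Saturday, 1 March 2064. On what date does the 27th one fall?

30 August 2064

The 27th occurrence is 26 intervals after the first: 26 × 7 = 182 days after 1 March 2064.
March has 31 days — 30 days to the end of March leaves 152.
April has 30 days (122 left).
May has 31 days (91 left).
June has 30 days (61 left).
July has 31 days (30 left).
30 days into August → 30 August 2064.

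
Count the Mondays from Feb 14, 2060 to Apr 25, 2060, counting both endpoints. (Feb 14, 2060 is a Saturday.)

Feb 14, 2060 is a Saturday; the first Monday on or after it is Feb 16, 2060 (2 days later).
From Feb 16, 2060 to Apr 25, 2060: 13 + 31 + 25 = 69 days (rest of Feb, Mar, Apr).
69 ÷ 7 = 9 full weeks with remainder 6, so 9 more Mondays after the first → 10.

10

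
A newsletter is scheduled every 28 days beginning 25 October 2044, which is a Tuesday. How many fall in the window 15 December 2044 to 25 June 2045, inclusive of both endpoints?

7

Occurrences land 28·i days after 25 October 2044 for i = 0, 1, 2, …
15 December 2044 is 51 days after the start; 51 ÷ 28 = 1 remainder 23; since the remainder is 23, round up to i = 2. First occurrence in the window: #3 on 20 December 2044 (2×28 = 56 days in).
25 June 2045 is 243 days after the start; 243 ÷ 28 = 8 remainder 19. Last occurrence in the window: #9 on 6 June 2045.
Occurrences #3 through #9: 7 in total.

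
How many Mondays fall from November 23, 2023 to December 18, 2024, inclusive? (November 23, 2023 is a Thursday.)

56

November 23, 2023 is a Thursday; the first Monday on or after it is November 27, 2023 (4 days later).
From November 27, 2023 to December 18, 2024: 34 + 353 = 387 days (rest of 2023, to December 18, 2024 in 2024).
387 ÷ 7 = 55 full weeks with remainder 2, so 55 more Mondays after the first → 56.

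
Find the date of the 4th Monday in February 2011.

February 2011 begins on a Tuesday, so the first Monday is February 7 (6 days later).
The 4th Monday is 3 weeks later: 7 + 21 = 28.

February 28, 2011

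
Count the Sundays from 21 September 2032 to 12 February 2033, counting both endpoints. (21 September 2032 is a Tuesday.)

20

21 September 2032 is a Tuesday; the first Sunday on or after it is 26 September 2032 (5 days later).
From 26 September 2032 to 12 February 2033: 4 + 31 + 30 + 31 + 31 + 12 = 139 days (rest of September, October, November, December, January, February).
139 ÷ 7 = 19 full weeks with remainder 6, so 19 more Sundays after the first → 20.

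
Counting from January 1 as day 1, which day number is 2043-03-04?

Days in months before March: 31 + 28 = 59.
Plus 4 days into March → day 63.

63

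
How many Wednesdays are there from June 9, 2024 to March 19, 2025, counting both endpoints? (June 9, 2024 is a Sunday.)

41

June 9, 2024 is a Sunday; the first Wednesday on or after it is June 12, 2024 (3 days later).
From June 12, 2024 to March 19, 2025: 18 + 31 + 31 + 30 + 31 + 30 + 31 + 31 + 28 + 19 = 280 days (rest of June, July, August, September, October, November, December, January, February, March).
280 ÷ 7 = 40 full weeks with remainder 0, so 40 more Wednesdays after the first → 41.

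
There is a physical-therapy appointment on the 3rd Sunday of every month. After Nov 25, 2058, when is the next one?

Nov 2058 starts on a Friday; its first Sunday is the 3rd, so the 3rd Sunday is the 17th — Nov 17, 2058.
That is not after Nov 25, 2058, so look at Dec 2058.
Dec 2058 starts on a Sunday; its first Sunday is the 1st, so the 3rd Sunday is the 15th — Dec 15, 2058.

Dec 15, 2058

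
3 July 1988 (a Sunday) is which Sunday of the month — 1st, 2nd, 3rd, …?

1st

Day 3 falls in week ⌈3/7⌉ of the month.
Days 1–7 hold the 1st Sunday, 8–14 the 2nd, 15–21 the 3rd, 22–28 the 4th, 29–31 the 5th.
3 is in the range for the 1st.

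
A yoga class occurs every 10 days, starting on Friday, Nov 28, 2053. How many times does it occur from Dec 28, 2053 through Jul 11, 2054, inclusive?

20

Occurrences land 10·i days after Nov 28, 2053 for i = 0, 1, 2, …
Dec 28, 2053 is 30 days after the start; 30 ÷ 10 = 3 remainder 0. First occurrence in the window: #4 on Dec 28, 2053 (3×10 = 30 days in).
Jul 11, 2054 is 225 days after the start; 225 ÷ 10 = 22 remainder 5. Last occurrence in the window: #23 on Jul 6, 2054.
Occurrences #4 through #23: 20 in total.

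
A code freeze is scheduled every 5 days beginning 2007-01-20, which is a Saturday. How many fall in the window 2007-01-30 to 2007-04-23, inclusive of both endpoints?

Occurrences land 5·i days after 2007-01-20 for i = 0, 1, 2, …
2007-01-30 is 10 days after the start; 10 ÷ 5 = 2 remainder 0. First occurrence in the window: #3 on 2007-01-30 (2×5 = 10 days in).
2007-04-23 is 93 days after the start; 93 ÷ 5 = 18 remainder 3. Last occurrence in the window: #19 on 2007-04-20.
Occurrences #3 through #19: 17 in total.

17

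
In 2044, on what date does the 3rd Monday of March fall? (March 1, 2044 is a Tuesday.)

2044-03-21

March 2044 begins on a Tuesday, so the first Monday is March 7 (6 days later).
The 3rd Monday is 2 weeks later: 7 + 14 = 21.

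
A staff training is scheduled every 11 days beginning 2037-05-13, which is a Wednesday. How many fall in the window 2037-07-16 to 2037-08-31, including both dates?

5

Occurrences land 11·i days after 2037-05-13 for i = 0, 1, 2, …
2037-07-16 is 64 days after the start; 64 ÷ 11 = 5 remainder 9; since the remainder is 9, round up to i = 6. First occurrence in the window: #7 on 2037-07-18 (6×11 = 66 days in).
2037-08-31 is 110 days after the start; 110 ÷ 11 = 10 remainder 0. Last occurrence in the window: #11 on 2037-08-31.
Occurrences #7 through #11: 5 in total.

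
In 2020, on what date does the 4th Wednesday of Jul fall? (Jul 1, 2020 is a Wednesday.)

Jul 2020 begins on a Wednesday, so the first Wednesday is Jul 1.
The 4th Wednesday is 3 weeks later: 1 + 21 = 22.

Jul 22, 2020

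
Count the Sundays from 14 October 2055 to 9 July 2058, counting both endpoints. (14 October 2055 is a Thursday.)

143

14 October 2055 is a Thursday; the first Sunday on or after it is 17 October 2055 (3 days later).
From 17 October 2055 to 9 July 2058: 75 + 366 + 365 + 190 = 996 days (rest of 2055, 2056, 2057, to 9 July 2058 in 2058).
996 ÷ 7 = 142 full weeks with remainder 2, so 142 more Sundays after the first → 143.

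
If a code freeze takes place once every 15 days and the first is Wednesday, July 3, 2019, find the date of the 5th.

September 1, 2019

The 5th occurrence is 4 intervals after the first: 4 × 15 = 60 days after July 3, 2019.
July has 31 days — 28 days to the end of July leaves 32.
August has 31 days (1 left).
1 day into September → September 1, 2019.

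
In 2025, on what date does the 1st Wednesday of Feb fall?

Feb 5, 2025

The first Wednesday of Feb 2025 is Feb 5.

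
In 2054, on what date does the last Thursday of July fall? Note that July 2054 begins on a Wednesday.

July 2054 begins on a Wednesday, so the first Thursday is July 2 (1 day later).
July 2054 has 31 days. Adding weeks: 2, 9, 16, 23, 30 — the last one ≤ 31 is the 30th.

July 30, 2054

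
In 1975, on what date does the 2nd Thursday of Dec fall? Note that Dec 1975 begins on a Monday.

Dec 1975 begins on a Monday, so the first Thursday is Dec 4 (3 days later).
The 2nd Thursday is 1 weeks later: 4 + 7 = 11.

Dec 11, 1975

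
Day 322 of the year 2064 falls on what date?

17 November 2064

January has 31 days (322 − 31 = 291 remain).
February has 29 days (291 − 29 = 262 remain).
March has 31 days (262 − 31 = 231 remain).
April has 30 days (231 − 30 = 201 remain).
May has 31 days (201 − 31 = 170 remain).
June has 30 days (170 − 30 = 140 remain).
July has 31 days (140 − 31 = 109 remain).
August has 31 days (109 − 31 = 78 remain).
September has 30 days (78 − 30 = 48 remain).
October has 31 days (48 − 31 = 17 remain).
17 into November → November 17.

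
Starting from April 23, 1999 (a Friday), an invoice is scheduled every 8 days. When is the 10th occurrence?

The 10th occurrence is 9 intervals after the first: 9 × 8 = 72 days after April 23, 1999.
April has 30 days — 7 days to the end of April leaves 65.
May has 31 days (34 left).
June has 30 days (4 left).
4 days into July → July 4, 1999.

July 4, 1999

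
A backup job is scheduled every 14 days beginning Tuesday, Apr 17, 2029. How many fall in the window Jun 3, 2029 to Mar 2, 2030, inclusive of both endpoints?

Occurrences land 14·i days after Apr 17, 2029 for i = 0, 1, 2, …
Jun 3, 2029 is 47 days after the start; 47 ÷ 14 = 3 remainder 5; since the remainder is 5, round up to i = 4. First occurrence in the window: #5 on Jun 12, 2029 (4×14 = 56 days in).
Mar 2, 2030 is 319 days after the start; 319 ÷ 14 = 22 remainder 11. Last occurrence in the window: #23 on Feb 19, 2030.
Occurrences #5 through #23: 19 in total.

19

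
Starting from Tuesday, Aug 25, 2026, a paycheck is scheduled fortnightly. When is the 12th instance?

Jan 26, 2027

The 12th occurrence is 11 intervals after the first: 11 × 14 = 154 days after Aug 25, 2026.
Aug has 31 days — 6 days to the end of Aug leaves 148.
Sep has 30 days (118 left).
Oct has 31 days (87 left).
Nov has 30 days (57 left).
Dec has 31 days (26 left).
26 days into Jan → Jan 26, 2027.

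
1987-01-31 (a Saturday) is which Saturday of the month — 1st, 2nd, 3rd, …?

5th

Day 31 falls in week ⌈31/7⌉ of the month.
Days 1–7 hold the 1st Saturday, 8–14 the 2nd, 15–21 the 3rd, 22–28 the 4th, 29–31 the 5th.
31 is in the range for the 5th.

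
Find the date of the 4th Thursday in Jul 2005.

Jul 28, 2005

Jul 2005 begins on a Friday, so the first Thursday is Jul 7 (6 days later).
The 4th Thursday is 3 weeks later: 7 + 21 = 28.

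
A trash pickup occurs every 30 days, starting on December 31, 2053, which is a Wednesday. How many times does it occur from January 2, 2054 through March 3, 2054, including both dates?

2

Occurrences land 30·i days after December 31, 2053 for i = 0, 1, 2, …
January 2, 2054 is 2 days after the start; 2 ÷ 30 = 0 remainder 2; since the remainder is 2, round up to i = 1. First occurrence in the window: #2 on January 30, 2054 (1×30 = 30 days in).
March 3, 2054 is 62 days after the start; 62 ÷ 30 = 2 remainder 2. Last occurrence in the window: #3 on March 1, 2054.
Occurrences #2 through #3: 2 in total.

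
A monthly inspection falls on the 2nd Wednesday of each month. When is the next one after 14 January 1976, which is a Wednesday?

January 1976 starts on a Thursday; its first Wednesday is the 7th, so the 2nd Wednesday is the 14th — 14 January 1976.
That is not after 14 January 1976, so look at February 1976.
February 1976 starts on a Sunday; its first Wednesday is the 4th, so the 2nd Wednesday is the 11th — 11 February 1976.

11 February 1976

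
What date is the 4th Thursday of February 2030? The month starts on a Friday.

February 28, 2030

February 2030 begins on a Friday, so the first Thursday is February 7 (6 days later).
The 4th Thursday is 3 weeks later: 7 + 21 = 28.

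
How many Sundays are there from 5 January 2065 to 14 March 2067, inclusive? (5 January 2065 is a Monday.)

114

5 January 2065 is a Monday; the first Sunday on or after it is 11 January 2065 (6 days later).
From 11 January 2065 to 14 March 2067: 354 + 365 + 73 = 792 days (rest of 2065, 2066, to 14 March 2067 in 2067).
792 ÷ 7 = 113 full weeks with remainder 1, so 113 more Sundays after the first → 114.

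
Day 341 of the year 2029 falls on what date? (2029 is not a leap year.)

Dec 7, 2029

Jan has 31 days (341 − 31 = 310 remain).
Feb has 28 days (310 − 28 = 282 remain).
Mar has 31 days (282 − 31 = 251 remain).
Apr has 30 days (251 − 30 = 221 remain).
May has 31 days (221 − 31 = 190 remain).
Jun has 30 days (190 − 30 = 160 remain).
Jul has 31 days (160 − 31 = 129 remain).
Aug has 31 days (129 − 31 = 98 remain).
Sep has 30 days (98 − 30 = 68 remain).
Oct has 31 days (68 − 31 = 37 remain).
Nov has 30 days (37 − 30 = 7 remain).
7 into Dec → Dec 7.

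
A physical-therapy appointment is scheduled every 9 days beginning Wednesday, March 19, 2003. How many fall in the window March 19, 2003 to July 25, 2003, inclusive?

Occurrences land 9·i days after March 19, 2003 for i = 0, 1, 2, …
The window opens on the start date, so the first occurrence inside is #1 on March 19, 2003.
July 25, 2003 is 128 days after the start; 128 ÷ 9 = 14 remainder 2. Last occurrence in the window: #15 on July 23, 2003.
Occurrences #1 through #15: 15 in total.

15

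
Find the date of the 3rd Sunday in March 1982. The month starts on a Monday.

1982-03-21

March 1982 begins on a Monday, so the first Sunday is March 7 (6 days later).
The 3rd Sunday is 2 weeks later: 7 + 14 = 21.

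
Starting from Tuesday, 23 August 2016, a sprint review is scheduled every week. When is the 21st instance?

10 January 2017

The 21st occurrence is 20 intervals after the first: 20 × 7 = 140 days after 23 August 2016.
August has 31 days — 8 days to the end of August leaves 132.
September has 30 days (102 left).
October has 31 days (71 left).
November has 30 days (41 left).
December has 31 days (10 left).
10 days into January → 10 January 2017.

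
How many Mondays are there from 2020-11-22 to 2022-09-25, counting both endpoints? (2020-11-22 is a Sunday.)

96

2020-11-22 is a Sunday; the first Monday on or after it is 2020-11-23 (1 day later).
From 2020-11-23 to 2022-09-25: 38 + 365 + 268 = 671 days (rest of 2020, 2021, to 2022-09-25 in 2022).
671 ÷ 7 = 95 full weeks with remainder 6, so 95 more Mondays after the first → 96.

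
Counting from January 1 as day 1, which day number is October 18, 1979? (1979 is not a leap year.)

Days in months before October: 31 + 28 + 31 + 30 + 31 + 30 + 31 + 31 + 30 = 273.
Plus 18 days into October → day 291.

291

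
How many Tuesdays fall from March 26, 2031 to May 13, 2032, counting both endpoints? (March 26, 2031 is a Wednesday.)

March 26, 2031 is a Wednesday; the first Tuesday on or after it is April 1, 2031 (6 days later).
From April 1, 2031 to May 13, 2032: 274 + 134 = 408 days (rest of 2031, to May 13, 2032 in 2032).
408 ÷ 7 = 58 full weeks with remainder 2, so 58 more Tuesdays after the first → 59.

59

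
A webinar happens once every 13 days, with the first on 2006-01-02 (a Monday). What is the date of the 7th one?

2006-03-21

The 7th occurrence is 6 intervals after the first: 6 × 13 = 78 days after 2006-01-02.
January has 31 days — 29 days to the end of January leaves 49.
February has 28 days (21 left).
21 days into March → 2006-03-21.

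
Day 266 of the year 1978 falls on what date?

1978-09-23

January has 31 days (266 − 31 = 235 remain).
February has 28 days (235 − 28 = 207 remain).
March has 31 days (207 − 31 = 176 remain).
April has 30 days (176 − 30 = 146 remain).
May has 31 days (146 − 31 = 115 remain).
June has 30 days (115 − 30 = 85 remain).
July has 31 days (85 − 31 = 54 remain).
August has 31 days (54 − 31 = 23 remain).
23 into September → September 23.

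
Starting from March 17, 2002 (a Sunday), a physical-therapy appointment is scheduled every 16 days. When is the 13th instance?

September 25, 2002

The 13th occurrence is 12 intervals after the first: 12 × 16 = 192 days after March 17, 2002.
March has 31 days — 14 days to the end of March leaves 178.
April has 30 days (148 left).
May has 31 days (117 left).
June has 30 days (87 left).
July has 31 days (56 left).
August has 31 days (25 left).
25 days into September → September 25, 2002.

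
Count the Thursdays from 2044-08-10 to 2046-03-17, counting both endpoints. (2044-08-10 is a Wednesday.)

2044-08-10 is a Wednesday; the first Thursday on or after it is 2044-08-11 (1 day later).
From 2044-08-11 to 2046-03-17: 142 + 365 + 76 = 583 days (rest of 2044, 2045, to 2046-03-17 in 2046).
583 ÷ 7 = 83 full weeks with remainder 2, so 83 more Thursdays after the first → 84.

84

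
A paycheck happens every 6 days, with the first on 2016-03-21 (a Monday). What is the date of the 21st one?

The 21st occurrence is 20 intervals after the first: 20 × 6 = 120 days after 2016-03-21.
March has 31 days — 10 days to the end of March leaves 110.
April has 30 days (80 left).
May has 31 days (49 left).
June has 30 days (19 left).
19 days into July → 2016-07-19.

2016-07-19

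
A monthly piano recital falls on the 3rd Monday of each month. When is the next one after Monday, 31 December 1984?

21 January 1985

December 1984 starts on a Saturday; its first Monday is the 3rd, so the 3rd Monday is the 17th — 17 December 1984.
That is not after 31 December 1984, so look at January 1985.
January 1985 starts on a Tuesday; its first Monday is the 7th, so the 3rd Monday is the 21st — 21 January 1985.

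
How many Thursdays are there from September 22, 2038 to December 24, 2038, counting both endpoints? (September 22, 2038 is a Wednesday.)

14

September 22, 2038 is a Wednesday; the first Thursday on or after it is September 23, 2038 (1 day later).
From September 23, 2038 to December 24, 2038: 7 + 31 + 30 + 24 = 92 days (rest of September, October, November, December).
92 ÷ 7 = 13 full weeks with remainder 1, so 13 more Thursdays after the first → 14.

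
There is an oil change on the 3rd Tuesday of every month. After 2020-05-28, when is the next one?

May 2020 starts on a Friday; its first Tuesday is the 5th, so the 3rd Tuesday is the 19th — 2020-05-19.
That is not after 2020-05-28, so look at June 2020.
June 2020 starts on a Monday; its first Tuesday is the 2nd, so the 3rd Tuesday is the 16th — 2020-06-16.

2020-06-16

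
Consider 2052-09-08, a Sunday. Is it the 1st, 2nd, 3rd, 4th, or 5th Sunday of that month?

Day 8 falls in week ⌈8/7⌉ of the month.
Days 1–7 hold the 1st Sunday, 8–14 the 2nd, 15–21 the 3rd, 22–28 the 4th, 29–31 the 5th.
8 is in the range for the 2nd.

2nd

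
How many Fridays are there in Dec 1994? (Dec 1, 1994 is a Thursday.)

5

Dec 1, 1994 is a Thursday; the first Friday on or after it is Dec 2, 1994 (1 day later).
From Dec 2, 1994 to Dec 31, 1994 is 31 − 2 = 29 days.
29 ÷ 7 = 4 full weeks with remainder 1, so 4 more Fridays after the first → 5.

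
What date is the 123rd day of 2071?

January has 31 days (123 − 31 = 92 remain).
February has 28 days (92 − 28 = 64 remain).
March has 31 days (64 − 31 = 33 remain).
April has 30 days (33 − 30 = 3 remain).
3 into May → May 3.

May 3, 2071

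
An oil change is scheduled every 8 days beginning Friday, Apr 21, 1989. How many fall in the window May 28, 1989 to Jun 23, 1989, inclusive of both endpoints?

3

Occurrences land 8·i days after Apr 21, 1989 for i = 0, 1, 2, …
May 28, 1989 is 37 days after the start; 37 ÷ 8 = 4 remainder 5; since the remainder is 5, round up to i = 5. First occurrence in the window: #6 on May 31, 1989 (5×8 = 40 days in).
Jun 23, 1989 is 63 days after the start; 63 ÷ 8 = 7 remainder 7. Last occurrence in the window: #8 on Jun 16, 1989.
Occurrences #6 through #8: 3 in total.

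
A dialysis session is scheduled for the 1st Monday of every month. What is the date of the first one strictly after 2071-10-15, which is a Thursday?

2071-11-02

October 2071 starts on a Thursday, so its 1st Monday is 2071-10-05 (4 days in).
That is not after 2071-10-15, so look at November 2071.
November 2071 starts on a Sunday, so its 1st Monday is 2071-11-02 (1 day in).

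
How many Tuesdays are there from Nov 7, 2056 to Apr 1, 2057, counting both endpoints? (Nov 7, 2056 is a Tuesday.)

Nov 7, 2056 is a Tuesday; the first Tuesday on or after it is Nov 7, 2056.
From Nov 7, 2056 to Apr 1, 2057: 23 + 31 + 31 + 28 + 31 + 1 = 145 days (rest of Nov, Dec, Jan, Feb, Mar, Apr).
145 ÷ 7 = 20 full weeks with remainder 5, so 20 more Tuesdays after the first → 21.

21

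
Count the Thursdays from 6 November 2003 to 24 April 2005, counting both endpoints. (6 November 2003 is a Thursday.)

77

6 November 2003 is a Thursday; the first Thursday on or after it is 6 November 2003.
From 6 November 2003 to 24 April 2005: 55 + 366 + 114 = 535 days (rest of 2003, 2004, to 24 April 2005 in 2005).
535 ÷ 7 = 76 full weeks with remainder 3, so 76 more Thursdays after the first → 77.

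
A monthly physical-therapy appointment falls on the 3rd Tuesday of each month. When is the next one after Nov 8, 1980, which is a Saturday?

Nov 1980 starts on a Saturday; its first Tuesday is the 4th, so the 3rd Tuesday is the 18th — Nov 18, 1980.
Nov 18, 1980 is after Nov 8, 1980, so that is the next one.

Nov 18, 1980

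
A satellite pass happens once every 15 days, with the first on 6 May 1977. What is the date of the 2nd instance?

The 2nd occurrence is 1 interval after the first: 1 × 15 = 15 days after 6 May 1977.
15 days later is 21 May 1977.

21 May 1977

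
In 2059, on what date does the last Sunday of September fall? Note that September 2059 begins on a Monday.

September 2059 begins on a Monday, so the first Sunday is September 7 (6 days later).
September 2059 has 30 days. Adding weeks: 7, 14, 21, 28 — the last one ≤ 30 is the 28th.

September 28, 2059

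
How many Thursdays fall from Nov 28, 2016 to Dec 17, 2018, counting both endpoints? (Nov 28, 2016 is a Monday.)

107

Nov 28, 2016 is a Monday; the first Thursday on or after it is Dec 1, 2016 (3 days later).
From Dec 1, 2016 to Dec 17, 2018: 30 + 365 + 351 = 746 days (rest of 2016, 2017, to Dec 17, 2018 in 2018).
746 ÷ 7 = 106 full weeks with remainder 4, so 106 more Thursdays after the first → 107.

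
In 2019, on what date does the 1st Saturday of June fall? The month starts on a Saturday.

June 2019 begins on a Saturday, so the first Saturday is June 1.

1 June 2019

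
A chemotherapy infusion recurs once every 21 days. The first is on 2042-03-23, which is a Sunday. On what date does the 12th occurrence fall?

The 12th occurrence is 11 intervals after the first: 11 × 21 = 231 days after 2042-03-23.
March has 31 days — 8 days to the end of March leaves 223.
April has 30 days (193 left).
May has 31 days (162 left).
June has 30 days (132 left).
July has 31 days (101 left).
August has 31 days (70 left).
September has 30 days (40 left).
October has 31 days (9 left).
9 days into November → 2042-11-09.

2042-11-09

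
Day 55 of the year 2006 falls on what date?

2006-02-24

January has 31 days (55 − 31 = 24 remain).
24 into February → February 24.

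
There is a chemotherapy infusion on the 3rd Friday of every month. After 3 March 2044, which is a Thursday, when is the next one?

March 2044 starts on a Tuesday; its first Friday is the 4th, so the 3rd Friday is the 18th — 18 March 2044.
18 March 2044 is after 3 March 2044, so that is the next one.

18 March 2044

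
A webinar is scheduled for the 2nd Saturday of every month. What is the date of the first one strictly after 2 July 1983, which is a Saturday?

9 July 1983

July 1983 starts on a Friday; its first Saturday is the 2nd, so the 2nd Saturday is the 9th — 9 July 1983.
9 July 1983 is after 2 July 1983, so that is the next one.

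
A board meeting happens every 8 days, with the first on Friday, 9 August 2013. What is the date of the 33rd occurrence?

22 April 2014

The 33rd occurrence is 32 intervals after the first: 32 × 8 = 256 days after 9 August 2013.
August has 31 days — 22 days to the end of August leaves 234.
September has 30 days (204 left).
October has 31 days (173 left).
November has 30 days (143 left).
December has 31 days (112 left).
January has 31 days (81 left).
February has 28 days (53 left).
March has 31 days (22 left).
22 days into April → 22 April 2014.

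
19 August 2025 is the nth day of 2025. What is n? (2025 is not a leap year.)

Days in months before August: 31 + 28 + 31 + 30 + 31 + 30 + 31 = 212.
Plus 19 days into August → day 231.

231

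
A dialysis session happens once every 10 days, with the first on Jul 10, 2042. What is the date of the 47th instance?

Oct 13, 2043

The 47th occurrence is 46 intervals after the first: 46 × 10 = 460 days after Jul 10, 2042.
Jul has 31 days — 21 days to the end of Jul leaves 439.
From end of Jul to end of 2042 is 153 days (286 left).
Jan has 31 days (255 left).
Feb has 28 days (227 left).
Mar has 31 days (196 left).
Apr has 30 days (166 left).
May has 31 days (135 left).
Jun has 30 days (105 left).
Jul has 31 days (74 left).
Aug has 31 days (43 left).
Sep has 30 days (13 left).
13 days into Oct → Oct 13, 2043.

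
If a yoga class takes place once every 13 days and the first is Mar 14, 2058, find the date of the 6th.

The 6th occurrence is 5 intervals after the first: 5 × 13 = 65 days after Mar 14, 2058.
Mar has 31 days — 17 days to the end of Mar leaves 48.
Apr has 30 days (18 left).
18 days into May → May 18, 2058.

May 18, 2058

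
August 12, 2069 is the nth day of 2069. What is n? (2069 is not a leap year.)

224

Days in months before August: 31 + 28 + 31 + 30 + 31 + 30 + 31 = 212.
Plus 12 days into August → day 224.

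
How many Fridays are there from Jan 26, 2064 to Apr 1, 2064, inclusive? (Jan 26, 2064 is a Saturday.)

9

Jan 26, 2064 is a Saturday; the first Friday on or after it is Feb 1, 2064 (6 days later).
From Feb 1, 2064 to Apr 1, 2064: 28 + 31 + 1 = 60 days (rest of Feb, Mar, Apr).
60 ÷ 7 = 8 full weeks with remainder 4, so 8 more Fridays after the first → 9.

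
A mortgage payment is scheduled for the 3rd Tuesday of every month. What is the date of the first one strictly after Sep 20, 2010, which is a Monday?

Sep 2010 starts on a Wednesday; its first Tuesday is the 7th, so the 3rd Tuesday is the 21st — Sep 21, 2010.
Sep 21, 2010 is after Sep 20, 2010, so that is the next one.

Sep 21, 2010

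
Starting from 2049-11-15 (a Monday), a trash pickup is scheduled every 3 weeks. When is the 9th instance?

2050-05-02

The 9th occurrence is 8 intervals after the first: 8 × 21 = 168 days after 2049-11-15.
November has 30 days — 15 days to the end of November leaves 153.
December has 31 days (122 left).
January has 31 days (91 left).
February has 28 days (63 left).
March has 31 days (32 left).
April has 30 days (2 left).
2 days into May → 2050-05-02.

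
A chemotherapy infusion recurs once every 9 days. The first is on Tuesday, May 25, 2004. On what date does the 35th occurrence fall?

March 27, 2005

The 35th occurrence is 34 intervals after the first: 34 × 9 = 306 days after May 25, 2004.
May has 31 days — 6 days to the end of May leaves 300.
June has 30 days (270 left).
July has 31 days (239 left).
August has 31 days (208 left).
September has 30 days (178 left).
October has 31 days (147 left).
November has 30 days (117 left).
December has 31 days (86 left).
January has 31 days (55 left).
February has 28 days (27 left).
27 days into March → March 27, 2005.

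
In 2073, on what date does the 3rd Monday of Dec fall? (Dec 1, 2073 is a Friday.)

Dec 2073 begins on a Friday, so the first Monday is Dec 4 (3 days later).
The 3rd Monday is 2 weeks later: 4 + 14 = 18.

Dec 18, 2073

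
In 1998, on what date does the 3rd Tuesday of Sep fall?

Sep 1998 begins on a Tuesday, so the first Tuesday is Sep 1.
The 3rd Tuesday is 2 weeks later: 1 + 14 = 15.

Sep 15, 1998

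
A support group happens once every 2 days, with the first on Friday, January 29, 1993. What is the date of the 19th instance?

March 6, 1993

The 19th occurrence is 18 intervals after the first: 18 × 2 = 36 days after January 29, 1993.
January has 31 days — 2 days to the end of January leaves 34.
February has 28 days (6 left).
6 days into March → March 6, 1993.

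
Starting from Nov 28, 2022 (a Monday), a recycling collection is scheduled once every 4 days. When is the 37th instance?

Apr 21, 2023

The 37th occurrence is 36 intervals after the first: 36 × 4 = 144 days after Nov 28, 2022.
Nov has 30 days — 2 days to the end of Nov leaves 142.
Dec has 31 days (111 left).
Jan has 31 days (80 left).
Feb has 28 days (52 left).
Mar has 31 days (21 left).
21 days into Apr → Apr 21, 2023.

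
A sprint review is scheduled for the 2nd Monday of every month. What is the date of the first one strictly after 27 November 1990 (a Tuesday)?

10 December 1990

November 1990 starts on a Thursday; its first Monday is the 5th, so the 2nd Monday is the 12th — 12 November 1990.
That is not after 27 November 1990, so look at December 1990.
December 1990 starts on a Saturday; its first Monday is the 3rd, so the 2nd Monday is the 10th — 10 December 1990.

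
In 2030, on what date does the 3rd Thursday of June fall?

June 2030 begins on a Saturday, so the first Thursday is June 6 (5 days later).
The 3rd Thursday is 2 weeks later: 6 + 14 = 20.

June 20, 2030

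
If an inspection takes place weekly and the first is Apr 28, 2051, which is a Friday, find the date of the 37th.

Jan 5, 2052

The 37th occurrence is 36 intervals after the first: 36 × 7 = 252 days after Apr 28, 2051.
Apr has 30 days — 2 days to the end of Apr leaves 250.
May has 31 days (219 left).
Jun has 30 days (189 left).
Jul has 31 days (158 left).
Aug has 31 days (127 left).
Sep has 30 days (97 left).
Oct has 31 days (66 left).
Nov has 30 days (36 left).
Dec has 31 days (5 left).
5 days into Jan → Jan 5, 2052.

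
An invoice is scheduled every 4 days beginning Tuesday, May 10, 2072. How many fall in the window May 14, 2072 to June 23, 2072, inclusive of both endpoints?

11

Occurrences land 4·i days after May 10, 2072 for i = 0, 1, 2, …
May 14, 2072 is 4 days after the start; 4 ÷ 4 = 1 remainder 0. First occurrence in the window: #2 on May 14, 2072 (1×4 = 4 days in).
June 23, 2072 is 44 days after the start; 44 ÷ 4 = 11 remainder 0. Last occurrence in the window: #12 on June 23, 2072.
Occurrences #2 through #12: 11 in total.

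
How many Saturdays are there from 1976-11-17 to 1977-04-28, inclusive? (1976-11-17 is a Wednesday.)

1976-11-17 is a Wednesday; the first Saturday on or after it is 1976-11-20 (3 days later).
From 1976-11-20 to 1977-04-28: 10 + 31 + 31 + 28 + 31 + 28 = 159 days (rest of November, December, January, February, March, April).
159 ÷ 7 = 22 full weeks with remainder 5, so 22 more Saturdays after the first → 23.

23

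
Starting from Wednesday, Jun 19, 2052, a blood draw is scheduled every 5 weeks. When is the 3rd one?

Aug 28, 2052

The 3rd occurrence is 2 intervals after the first: 2 × 35 = 70 days after Jun 19, 2052.
Jun has 30 days — 11 days to the end of Jun leaves 59.
Jul has 31 days (28 left).
28 days into Aug → Aug 28, 2052.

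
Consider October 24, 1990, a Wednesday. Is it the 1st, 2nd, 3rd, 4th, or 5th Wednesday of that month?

Day 24 falls in week ⌈24/7⌉ of the month.
Days 1–7 hold the 1st Wednesday, 8–14 the 2nd, 15–21 the 3rd, 22–28 the 4th, 29–31 the 5th.
24 is in the range for the 4th.

4th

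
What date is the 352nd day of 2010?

January has 31 days (352 − 31 = 321 remain).
February has 28 days (321 − 28 = 293 remain).
March has 31 days (293 − 31 = 262 remain).
April has 30 days (262 − 30 = 232 remain).
May has 31 days (232 − 31 = 201 remain).
June has 30 days (201 − 30 = 171 remain).
July has 31 days (171 − 31 = 140 remain).
August has 31 days (140 − 31 = 109 remain).
September has 30 days (109 − 30 = 79 remain).
October has 31 days (79 − 31 = 48 remain).
November has 30 days (48 − 30 = 18 remain).
18 into December → December 18.

2010-12-18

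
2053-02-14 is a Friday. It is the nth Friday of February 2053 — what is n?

2nd

Day 14 falls in week ⌈14/7⌉ of the month.
Days 1–7 hold the 1st Friday, 8–14 the 2nd, 15–21 the 3rd, 22–28 the 4th, 29–31 the 5th.
14 is in the range for the 2nd.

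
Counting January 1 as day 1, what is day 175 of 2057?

January has 31 days (175 − 31 = 144 remain).
February has 28 days (144 − 28 = 116 remain).
March has 31 days (116 − 31 = 85 remain).
April has 30 days (85 − 30 = 55 remain).
May has 31 days (55 − 31 = 24 remain).
24 into June → June 24.

2057-06-24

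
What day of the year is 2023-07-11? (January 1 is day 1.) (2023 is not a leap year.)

192

Days in months before July: 31 + 28 + 31 + 30 + 31 + 30 = 181.
Plus 11 days into July → day 192.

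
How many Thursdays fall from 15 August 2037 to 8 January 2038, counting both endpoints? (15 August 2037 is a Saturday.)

21

15 August 2037 is a Saturday; the first Thursday on or after it is 20 August 2037 (5 days later).
From 20 August 2037 to 8 January 2038: 11 + 30 + 31 + 30 + 31 + 8 = 141 days (rest of August, September, October, November, December, January).
141 ÷ 7 = 20 full weeks with remainder 1, so 20 more Thursdays after the first → 21.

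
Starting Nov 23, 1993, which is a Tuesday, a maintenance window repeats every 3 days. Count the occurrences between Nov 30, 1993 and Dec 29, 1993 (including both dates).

10

Occurrences land 3·i days after Nov 23, 1993 for i = 0, 1, 2, …
Nov 30, 1993 is 7 days after the start; 7 ÷ 3 = 2 remainder 1; since the remainder is 1, round up to i = 3. First occurrence in the window: #4 on Dec 2, 1993 (3×3 = 9 days in).
Dec 29, 1993 is 36 days after the start; 36 ÷ 3 = 12 remainder 0. Last occurrence in the window: #13 on Dec 29, 1993.
Occurrences #4 through #13: 10 in total.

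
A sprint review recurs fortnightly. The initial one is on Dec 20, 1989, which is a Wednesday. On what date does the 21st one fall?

The 21st occurrence is 20 intervals after the first: 20 × 14 = 280 days after Dec 20, 1989.
Dec has 31 days — 11 days to the end of Dec leaves 269.
Jan has 31 days (238 left).
Feb has 28 days (210 left).
Mar has 31 days (179 left).
Apr has 30 days (149 left).
May has 31 days (118 left).
Jun has 30 days (88 left).
Jul has 31 days (57 left).
Aug has 31 days (26 left).
26 days into Sep → Sep 26, 1990.

Sep 26, 1990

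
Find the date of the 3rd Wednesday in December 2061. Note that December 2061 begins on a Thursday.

December 2061 begins on a Thursday, so the first Wednesday is December 7 (6 days later).
The 3rd Wednesday is 2 weeks later: 7 + 14 = 21.

21 December 2061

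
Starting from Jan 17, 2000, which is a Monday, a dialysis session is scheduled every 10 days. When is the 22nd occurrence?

Aug 14, 2000

The 22nd occurrence is 21 intervals after the first: 21 × 10 = 210 days after Jan 17, 2000.
Jan has 31 days — 14 days to the end of Jan leaves 196.
Feb has 29 days (167 left).
Mar has 31 days (136 left).
Apr has 30 days (106 left).
May has 31 days (75 left).
Jun has 30 days (45 left).
Jul has 31 days (14 left).
14 days into Aug → Aug 14, 2000.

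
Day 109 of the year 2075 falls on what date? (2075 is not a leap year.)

January has 31 days (109 − 31 = 78 remain).
February has 28 days (78 − 28 = 50 remain).
March has 31 days (50 − 31 = 19 remain).
19 into April → April 19.

2075-04-19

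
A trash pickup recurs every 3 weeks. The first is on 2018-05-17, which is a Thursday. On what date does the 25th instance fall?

2019-10-03

The 25th occurrence is 24 intervals after the first: 24 × 21 = 504 days after 2018-05-17.
May has 31 days — 14 days to the end of May leaves 490.
From end of May to end of 2018 is 214 days (276 left).
January has 31 days (245 left).
February has 28 days (217 left).
March has 31 days (186 left).
April has 30 days (156 left).
May has 31 days (125 left).
June has 30 days (95 left).
July has 31 days (64 left).
August has 31 days (33 left).
September has 30 days (3 left).
3 days into October → 2019-10-03.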